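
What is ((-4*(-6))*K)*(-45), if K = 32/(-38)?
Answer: 17280/19 ≈ 909.47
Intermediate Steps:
K = -16/19 (K = 32*(-1/38) = -16/19 ≈ -0.84210)
((-4*(-6))*K)*(-45) = (-4*(-6)*(-16/19))*(-45) = (24*(-16/19))*(-45) = -384/19*(-45) = 17280/19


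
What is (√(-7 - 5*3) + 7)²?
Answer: (7 + I*√22)² ≈ 27.0 + 65.666*I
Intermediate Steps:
(√(-7 - 5*3) + 7)² = (√(-7 - 15) + 7)² = (√(-22) + 7)² = (I*√22 + 7)² = (7 + I*√22)²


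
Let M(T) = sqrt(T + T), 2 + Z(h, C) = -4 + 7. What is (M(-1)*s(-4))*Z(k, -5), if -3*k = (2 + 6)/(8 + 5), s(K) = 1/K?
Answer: -I*sqrt(2)/4 ≈ -0.35355*I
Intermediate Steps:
k = -8/39 (k = -(2 + 6)/(3*(8 + 5)) = -8/(3*13) = -1/3*8/13 = -8/39 ≈ -0.20513)
Z(h, C) = 1 (Z(h, C) = -2 + (-4 + 7) = -2 + 3 = 1)
M(T) = sqrt(2)*sqrt(T) (M(T) = sqrt(2*T) = sqrt(2)*sqrt(T))
(M(-1)*s(-4))*Z(k, -5) = ((sqrt(2)*sqrt(-1))/(-4))*1 = ((sqrt(2)*I)*(-1/4))*1 = ((I*sqrt(2))*(-1/4))*1 = -I*sqrt(2)/4*1 = -I*sqrt(2)/4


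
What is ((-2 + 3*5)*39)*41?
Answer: 20787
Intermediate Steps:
((-2 + 3*5)*39)*41 = ((-2 + 15)*39)*41 = (13*39)*41 = 507*41 = 20787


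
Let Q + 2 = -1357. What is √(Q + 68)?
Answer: I*√1291 ≈ 35.93*I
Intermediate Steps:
Q = -1359 (Q = -2 - 1357 = -1359)
√(Q + 68) = √(-1359 + 68) = √(-1291) = I*√1291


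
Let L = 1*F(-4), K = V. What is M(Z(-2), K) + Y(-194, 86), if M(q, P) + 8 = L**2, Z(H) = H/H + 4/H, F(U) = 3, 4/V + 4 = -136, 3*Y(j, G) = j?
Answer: -191/3 ≈ -63.667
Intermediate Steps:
Y(j, G) = j/3
V = -1/35 (V = 4/(-4 - 136) = 4/(-140) = 4*(-1/140) = -1/35 ≈ -0.028571)
K = -1/35 ≈ -0.028571
Z(H) = 1 + 4/H
L = 3 (L = 1*3 = 3)
M(q, P) = 1 (M(q, P) = -8 + 3**2 = -8 + 9 = 1)
M(Z(-2), K) + Y(-194, 86) = 1 + (1/3)*(-194) = 1 - 194/3 = -191/3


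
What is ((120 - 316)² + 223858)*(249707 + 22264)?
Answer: 71330922054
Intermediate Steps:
((120 - 316)² + 223858)*(249707 + 22264) = ((-196)² + 223858)*271971 = (38416 + 223858)*271971 = 262274*271971 = 71330922054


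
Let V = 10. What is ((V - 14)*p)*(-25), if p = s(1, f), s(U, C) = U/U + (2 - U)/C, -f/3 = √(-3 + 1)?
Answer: 100 + 50*I*√2/3 ≈ 100.0 + 23.57*I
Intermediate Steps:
f = -3*I*√2 (f = -3*√(-3 + 1) = -3*I*√2 ≈ -4.2426*I)
s(U, C) = 1 + (2 - U)/C
p = I*√2*(1 - 3*I*√2)/6 (p = (2 - 3*I*√2 - 1*1)/((-3*I*√2)) = (I*√2/6)*(2 - 3*I*√2 - 1) = (I*√2/6)*(1 - 3*I*√2) = I*√2*(1 - 3*I*√2)/6 ≈ 1.0 + 0.2357*I)
((V - 14)*p)*(-25) = ((10 - 14)*(1 + I*√2/6))*(-25) = -4*(1 + I*√2/6)*(-25) = (-4 - 2*I*√2/3)*(-25) = 100 + 50*I*√2/3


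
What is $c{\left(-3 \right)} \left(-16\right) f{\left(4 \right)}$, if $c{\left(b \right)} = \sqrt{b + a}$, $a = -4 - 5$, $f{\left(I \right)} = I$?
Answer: $- 128 i \sqrt{3} \approx - 221.7 i$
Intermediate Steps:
$a = -9$ ($a = -4 - 5 = -9$)
$c{\left(b \right)} = \sqrt{-9 + b}$ ($c{\left(b \right)} = \sqrt{b - 9} = \sqrt{-9 + b}$)
$c{\left(-3 \right)} \left(-16\right) f{\left(4 \right)} = \sqrt{-9 - 3} \left(-16\right) 4 = \sqrt{-12} \left(-16\right) 4 = 2 i \sqrt{3} \left(-16\right) 4 = - 32 i \sqrt{3} \cdot 4 = - 128 i \sqrt{3}$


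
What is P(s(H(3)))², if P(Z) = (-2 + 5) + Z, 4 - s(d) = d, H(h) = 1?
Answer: 36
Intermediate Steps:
s(d) = 4 - d
P(Z) = 3 + Z
P(s(H(3)))² = (3 + (4 - 1*1))² = (3 + (4 - 1))² = (3 + 3)² = 6² = 36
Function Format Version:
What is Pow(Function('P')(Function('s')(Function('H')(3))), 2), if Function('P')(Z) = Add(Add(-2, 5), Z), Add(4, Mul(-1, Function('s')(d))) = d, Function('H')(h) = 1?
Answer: 36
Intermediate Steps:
Function('s')(d) = Add(4, Mul(-1, d))
Function('P')(Z) = Add(3, Z)
Pow(Function('P')(Function('s')(Function('H')(3))), 2) = Pow(Add(3, Add(4, Mul(-1, 1))), 2) = Pow(Add(3, Add(4, -1)), 2) = Pow(Add(3, 3), 2) = Pow(6, 2) = 36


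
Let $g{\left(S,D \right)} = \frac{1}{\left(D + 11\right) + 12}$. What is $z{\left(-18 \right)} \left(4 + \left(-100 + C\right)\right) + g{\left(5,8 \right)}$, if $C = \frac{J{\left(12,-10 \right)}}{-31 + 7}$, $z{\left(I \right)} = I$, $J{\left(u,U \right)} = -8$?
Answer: $\frac{53383}{31} \approx 1722.0$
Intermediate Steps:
$g{\left(S,D \right)} = \frac{1}{23 + D}$ ($g{\left(S,D \right)} = \frac{1}{\left(11 + D\right) + 12} = \frac{1}{23 + D}$)
$C = \frac{1}{3}$ ($C = - \frac{8}{-31 + 7} = - \frac{8}{-24} = \left(-8\right) \left(- \frac{1}{24}\right) = \frac{1}{3} \approx 0.33333$)
$z{\left(-18 \right)} \left(4 + \left(-100 + C\right)\right) + g{\left(5,8 \right)} = - 18 \left(4 + \left(-100 + \frac{1}{3}\right)\right) + \frac{1}{23 + 8} = - 18 \left(4 - \frac{299}{3}\right) + \frac{1}{31} = \left(-18\right) \left(- \frac{287}{3}\right) + \frac{1}{31} = 1722 + \frac{1}{31} = \frac{53383}{31}$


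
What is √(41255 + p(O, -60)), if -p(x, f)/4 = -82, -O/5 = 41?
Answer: √41583 ≈ 203.92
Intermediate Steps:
O = -205 (O = -5*41 = -205)
p(x, f) = 328 (p(x, f) = -4*(-82) = 328)
√(41255 + p(O, -60)) = √(41255 + 328) = √41583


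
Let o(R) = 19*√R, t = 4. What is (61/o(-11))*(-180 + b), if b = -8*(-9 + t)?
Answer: 8540*I*√11/209 ≈ 135.52*I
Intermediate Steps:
b = 40 (b = -8*(-9 + 4) = -8*(-5) = 40)
(61/o(-11))*(-180 + b) = (61/((19*√(-11))))*(-180 + 40) = (61/((19*(I*√11))))*(-140) = (61/((19*I*√11)))*(-140) = (61*(-I*√11/209))*(-140) = -61*I*√11/209*(-140) = 8540*I*√11/209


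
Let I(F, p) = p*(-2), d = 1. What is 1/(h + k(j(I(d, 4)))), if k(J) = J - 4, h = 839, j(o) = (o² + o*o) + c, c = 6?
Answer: 1/969 ≈ 0.0010320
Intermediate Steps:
I(F, p) = -2*p
j(o) = 6 + 2*o² (j(o) = (o² + o*o) + 6 = (o² + o²) + 6 = 2*o² + 6 = 6 + 2*o²)
k(J) = -4 + J
1/(h + k(j(I(d, 4)))) = 1/(839 + (-4 + (6 + 2*(-2*4)²))) = 1/(839 + (-4 + (6 + 2*(-8)²))) = 1/(839 + (-4 + (6 + 2*64))) = 1/(839 + (-4 + (6 + 128))) = 1/(839 + (-4 + 134)) = 1/(839 + 130) = 1/969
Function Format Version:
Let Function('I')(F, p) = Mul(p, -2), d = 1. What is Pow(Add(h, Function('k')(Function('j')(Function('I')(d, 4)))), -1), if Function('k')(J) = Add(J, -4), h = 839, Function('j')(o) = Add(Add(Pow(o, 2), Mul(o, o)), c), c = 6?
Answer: Rational(1, 969) ≈ 0.0010320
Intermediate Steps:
Function('I')(F, p) = Mul(-2, p)
Function('j')(o) = Add(6, Mul(2, Pow(o, 2))) (Function('j')(o) = Add(Add(Pow(o, 2), Mul(o, o)), 6) = Add(Add(Pow(o, 2), Pow(o, 2)), 6) = Add(Mul(2, Pow(o, 2)), 6) = Add(6, Mul(2, Pow(o, 2))))
Function('k')(J) = Add(-4, J)
Pow(Add(h, Function('k')(Function('j')(Function('I')(d, 4)))), -1) = Pow(Add(839, Add(-4, Add(6, Mul(2, Pow(Mul(-2, 4), 2))))), -1) = Pow(Add(839, Add(-4, Add(6, Mul(2, Pow(-8, 2))))), -1) = Pow(Add(839, Add(-4, Add(6, Mul(2, 64)))), -1) = Pow(Add(839, Add(-4, Add(6, 128))), -1) = Pow(Add(839, Add(-4, 134)), -1) = Pow(Add(839, 130), -1) = Pow(969, -1) = Rational(1, 969)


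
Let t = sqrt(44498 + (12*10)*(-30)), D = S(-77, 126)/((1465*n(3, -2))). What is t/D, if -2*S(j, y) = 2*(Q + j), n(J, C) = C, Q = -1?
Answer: -16115*sqrt(2)/3 ≈ -7596.7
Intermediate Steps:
S(j, y) = 1 - j (S(j, y) = -(-1 + j) = -(-2 + 2*j)/2 = 1 - j)
D = -39/1465 (D = (1 - 1*(-77))/((1465*(-2))) = (1 + 77)/(-2930) = 78*(-1/2930) = -39/1465 ≈ -0.026621)
t = 143*sqrt(2) (t = sqrt(44498 + 120*(-30)) = sqrt(44498 - 3600) = sqrt(40898) = 143*sqrt(2) ≈ 202.23)
t/D = (143*sqrt(2))/(-39/1465) = (143*sqrt(2))*(-1465/39) = -16115*sqrt(2)/3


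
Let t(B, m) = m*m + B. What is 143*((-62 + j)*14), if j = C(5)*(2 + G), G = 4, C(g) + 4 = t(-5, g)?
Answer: 68068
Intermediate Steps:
t(B, m) = B + m² (t(B, m) = m² + B = B + m²)
C(g) = -9 + g² (C(g) = -4 + (-5 + g²) = -9 + g²)
j = 96 (j = (-9 + 5²)*(2 + 4) = (-9 + 25)*6 = 16*6 = 96)
143*((-62 + j)*14) = 143*((-62 + 96)*14) = 143*(34*14) = 143*476 = 68068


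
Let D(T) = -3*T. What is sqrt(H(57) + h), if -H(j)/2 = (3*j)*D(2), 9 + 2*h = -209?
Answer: sqrt(1943) ≈ 44.079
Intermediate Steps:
h = -109 (h = -9/2 + (1/2)*(-209) = -9/2 - 209/2 = -109)
H(j) = 36*j (H(j) = -2*3*j*(-3*2) = -2*3*j*(-6) = -(-36)*j = 36*j)
sqrt(H(57) + h) = sqrt(36*57 - 109) = sqrt(2052 - 109) = sqrt(1943)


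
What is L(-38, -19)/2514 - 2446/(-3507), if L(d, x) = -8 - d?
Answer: 1042409/1469433 ≈ 0.70940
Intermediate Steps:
L(-38, -19)/2514 - 2446/(-3507) = (-8 - 1*(-38))/2514 - 2446/(-3507) = (-8 + 38)*(1/2514) - 2446*(-1/3507) = 30*(1/2514) + 2446/3507 = 5/419 + 2446/3507 = 1042409/1469433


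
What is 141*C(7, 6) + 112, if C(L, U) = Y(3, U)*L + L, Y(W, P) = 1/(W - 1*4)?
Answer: 112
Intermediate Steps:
Y(W, P) = 1/(-4 + W) (Y(W, P) = 1/(W - 4) = 1/(-4 + W))
C(L, U) = 0 (C(L, U) = L/(-4 + 3) + L = L/(-1) + L = -L + L = 0)
141*C(7, 6) + 112 = 141*0 + 112 = 0 + 112 = 112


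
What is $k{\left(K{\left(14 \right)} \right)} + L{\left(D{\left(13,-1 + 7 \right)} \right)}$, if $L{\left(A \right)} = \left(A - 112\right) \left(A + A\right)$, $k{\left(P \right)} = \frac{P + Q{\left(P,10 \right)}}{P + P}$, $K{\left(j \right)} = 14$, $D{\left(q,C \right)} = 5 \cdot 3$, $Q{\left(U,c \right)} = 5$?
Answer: $- \frac{81461}{28} \approx -2909.3$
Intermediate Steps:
$D{\left(q,C \right)} = 15$
$k{\left(P \right)} = \frac{5 + P}{2 P}$ ($k{\left(P \right)} = \frac{P + 5}{P + P} = \frac{5 + P}{2 P}$)
$L{\left(A \right)} = 2 A \left(-112 + A\right)$ ($L{\left(A \right)} = \left(-112 + A\right) 2 A = 2 A \left(-112 + A\right)$)
$k{\left(K{\left(14 \right)} \right)} + L{\left(D{\left(13,-1 + 7 \right)} \right)} = \frac{5 + 14}{2 \cdot 14} + 2 \cdot 15 \left(-112 + 15\right) = \frac{1}{2} \cdot \frac{1}{14} \cdot 19 + 2 \cdot 15 \left(-97\right) = \frac{19}{28} - 2910 = - \frac{81461}{28}$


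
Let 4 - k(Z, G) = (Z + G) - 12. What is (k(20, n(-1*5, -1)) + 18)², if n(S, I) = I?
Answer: 225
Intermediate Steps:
k(Z, G) = 16 - G - Z (k(Z, G) = 4 - ((Z + G) - 12) = 4 - ((G + Z) - 12) = 4 - (-12 + G + Z) = 4 + (12 - G - Z) = 16 - G - Z)
(k(20, n(-1*5, -1)) + 18)² = ((16 - 1*(-1) - 1*20) + 18)² = ((16 + 1 - 20) + 18)² = (-3 + 18)² = 15² = 225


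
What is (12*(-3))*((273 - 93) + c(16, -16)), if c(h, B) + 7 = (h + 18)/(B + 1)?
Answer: -30732/5 ≈ -6146.4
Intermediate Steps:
c(h, B) = -7 + (18 + h)/(1 + B) (c(h, B) = -7 + (h + 18)/(B + 1) = -7 + (18 + h)/(1 + B))
(12*(-3))*((273 - 93) + c(16, -16)) = (12*(-3))*((273 - 93) + (11 + 16 - 7*(-16))/(1 - 16)) = -36*(180 + (11 + 16 + 112)/(-15)) = -36*(180 - 1/15*139) = -36*(180 - 139/15) = -36*2561/15 = -30732/5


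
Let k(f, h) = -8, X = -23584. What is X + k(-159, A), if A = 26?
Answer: -23592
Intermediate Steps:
X + k(-159, A) = -23584 - 8 = -23592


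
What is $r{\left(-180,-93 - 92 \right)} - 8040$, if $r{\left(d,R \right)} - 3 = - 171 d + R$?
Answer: $22558$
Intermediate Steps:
$r{\left(d,R \right)} = 3 + R - 171 d$ ($r{\left(d,R \right)} = 3 + \left(- 171 d + R\right) = 3 + \left(R - 171 d\right) = 3 + R - 171 d$)
$r{\left(-180,-93 - 92 \right)} - 8040 = \left(3 - 185 - -30780\right) - 8040 = \left(3 - 185 + 30780\right) - 8040 = 30598 - 8040 = 22558$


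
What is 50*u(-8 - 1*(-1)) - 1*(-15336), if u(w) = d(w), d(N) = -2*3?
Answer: 15036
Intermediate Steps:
d(N) = -6
u(w) = -6
50*u(-8 - 1*(-1)) - 1*(-15336) = 50*(-6) - 1*(-15336) = -300 + 15336 = 15036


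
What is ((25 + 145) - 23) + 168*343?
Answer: 57771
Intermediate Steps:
((25 + 145) - 23) + 168*343 = (170 - 23) + 57624 = 147 + 57624 = 57771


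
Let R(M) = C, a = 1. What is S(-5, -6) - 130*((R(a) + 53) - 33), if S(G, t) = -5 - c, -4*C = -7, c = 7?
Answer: -5679/2 ≈ -2839.5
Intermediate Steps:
C = 7/4 (C = -¼*(-7) = 7/4 ≈ 1.7500)
R(M) = 7/4
S(G, t) = -12 (S(G, t) = -5 - 1*7 = -5 - 7 = -12)
S(-5, -6) - 130*((R(a) + 53) - 33) = -12 - 130*((7/4 + 53) - 33) = -12 - 130*(219/4 - 33) = -12 - 130*87/4 = -12 - 5655/2 = -5679/2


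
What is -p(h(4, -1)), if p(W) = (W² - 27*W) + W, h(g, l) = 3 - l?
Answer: 88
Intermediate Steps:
p(W) = W² - 26*W
-p(h(4, -1)) = -(3 - 1*(-1))*(-26 + (3 - 1*(-1))) = -(3 + 1)*(-26 + (3 + 1)) = -4*(-26 + 4) = -4*(-22) = -1*(-88) = 88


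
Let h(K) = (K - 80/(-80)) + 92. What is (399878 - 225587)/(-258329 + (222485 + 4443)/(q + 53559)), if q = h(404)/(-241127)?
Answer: -140680293235521/208508777921458 ≈ -0.67470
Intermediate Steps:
h(K) = 93 + K (h(K) = (K - 80*(-1/80)) + 92 = (K + 1) + 92 = (1 + K) + 92 = 93 + K)
q = -497/241127 (q = (93 + 404)/(-241127) = 497*(-1/241127) = -497/241127 ≈ -0.0020612)
(399878 - 225587)/(-258329 + (222485 + 4443)/(q + 53559)) = (399878 - 225587)/(-258329 + (222485 + 4443)/(-497/241127 + 53559)) = 174291/(-258329 + 226928/(12914520496/241127)) = 174291/(-258329 + 226928*(241127/12914520496)) = 174291/(-258329 + 3419904241/807157531) = 174291/(-208508777921458/807157531) = 174291*(-807157531/208508777921458) = -140680293235521/208508777921458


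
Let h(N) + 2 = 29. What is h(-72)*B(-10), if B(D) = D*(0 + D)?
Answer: 2700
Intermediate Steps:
h(N) = 27 (h(N) = -2 + 29 = 27)
B(D) = D² (B(D) = D*D = D²)
h(-72)*B(-10) = 27*(-10)² = 27*100 = 2700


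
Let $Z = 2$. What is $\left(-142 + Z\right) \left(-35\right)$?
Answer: $4900$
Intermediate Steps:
$\left(-142 + Z\right) \left(-35\right) = \left(-142 + 2\right) \left(-35\right) = \left(-140\right) \left(-35\right) = 4900$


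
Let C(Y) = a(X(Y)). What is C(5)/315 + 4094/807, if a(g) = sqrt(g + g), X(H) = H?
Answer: 4094/807 + sqrt(10)/315 ≈ 5.0832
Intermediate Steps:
a(g) = sqrt(2)*sqrt(g) (a(g) = sqrt(2*g) = sqrt(2)*sqrt(g))
C(Y) = sqrt(2)*sqrt(Y)
C(5)/315 + 4094/807 = (sqrt(2)*sqrt(5))/315 + 4094/807 = sqrt(10)*(1/315) + 4094*(1/807) = sqrt(10)/315 + 4094/807 = 4094/807 + sqrt(10)/315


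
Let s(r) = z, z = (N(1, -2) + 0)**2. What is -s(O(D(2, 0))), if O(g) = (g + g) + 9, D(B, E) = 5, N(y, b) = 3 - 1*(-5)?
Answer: -64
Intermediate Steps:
N(y, b) = 8 (N(y, b) = 3 + 5 = 8)
O(g) = 9 + 2*g (O(g) = 2*g + 9 = 9 + 2*g)
z = 64 (z = (8 + 0)**2 = 8**2 = 64)
s(r) = 64
-s(O(D(2, 0))) = -1*64 = -64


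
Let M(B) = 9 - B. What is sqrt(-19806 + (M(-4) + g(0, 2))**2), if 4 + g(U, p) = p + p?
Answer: I*sqrt(19637) ≈ 140.13*I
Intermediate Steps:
g(U, p) = -4 + 2*p (g(U, p) = -4 + (p + p) = -4 + 2*p)
sqrt(-19806 + (M(-4) + g(0, 2))**2) = sqrt(-19806 + ((9 - 1*(-4)) + (-4 + 2*2))**2) = sqrt(-19806 + ((9 + 4) + (-4 + 4))**2) = sqrt(-19806 + (13 + 0)**2) = sqrt(-19806 + 13**2) = sqrt(-19806 + 169) = sqrt(-19637) = I*sqrt(19637)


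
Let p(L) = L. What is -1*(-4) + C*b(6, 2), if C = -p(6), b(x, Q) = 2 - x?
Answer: 28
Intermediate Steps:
C = -6 (C = -1*6 = -6)
-1*(-4) + C*b(6, 2) = -1*(-4) - 6*(2 - 1*6) = 4 - 6*(2 - 6) = 4 - 6*(-4) = 4 + 24 = 28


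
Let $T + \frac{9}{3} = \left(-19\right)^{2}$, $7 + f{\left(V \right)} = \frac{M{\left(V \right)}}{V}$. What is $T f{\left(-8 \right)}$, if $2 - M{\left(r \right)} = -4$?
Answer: $- \frac{5549}{2} \approx -2774.5$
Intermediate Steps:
$M{\left(r \right)} = 6$ ($M{\left(r \right)} = 2 - -4 = 2 + 4 = 6$)
$f{\left(V \right)} = -7 + \frac{6}{V}$
$T = 358$ ($T = -3 + \left(-19\right)^{2} = -3 + 361 = 358$)
$T f{\left(-8 \right)} = 358 \left(-7 + \frac{6}{-8}\right) = 358 \left(-7 + 6 \left(- \frac{1}{8}\right)\right) = 358 \left(-7 - \frac{3}{4}\right) = 358 \left(- \frac{31}{4}\right) = - \frac{5549}{2}$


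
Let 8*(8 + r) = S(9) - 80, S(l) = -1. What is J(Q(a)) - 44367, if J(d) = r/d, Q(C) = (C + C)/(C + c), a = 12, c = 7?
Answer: -8521219/192 ≈ -44381.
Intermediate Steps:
Q(C) = 2*C/(7 + C) (Q(C) = (C + C)/(C + 7) = (2*C)/(7 + C) = 2*C/(7 + C))
r = -145/8 (r = -8 + (-1 - 80)/8 = -8 + (1/8)*(-81) = -8 - 81/8 = -145/8 ≈ -18.125)
J(d) = -145/(8*d)
J(Q(a)) - 44367 = -145/(8*(2*12/(7 + 12))) - 44367 = -145/(8*(2*12/19)) - 44367 = -145/(8*(2*12*(1/19))) - 44367 = -145/(8*24/19) - 44367 = -145/8*19/24 - 44367 = -2755/192 - 44367 = -8521219/192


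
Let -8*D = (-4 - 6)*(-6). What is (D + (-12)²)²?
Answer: 74529/4 ≈ 18632.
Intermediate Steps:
D = -15/2 (D = -(-4 - 6)*(-6)/8 = -(-5)*(-6)/4 = -⅛*60 = -15/2 ≈ -7.5000)
(D + (-12)²)² = (-15/2 + (-12)²)² = (-15/2 + 144)² = (273/2)² = 74529/4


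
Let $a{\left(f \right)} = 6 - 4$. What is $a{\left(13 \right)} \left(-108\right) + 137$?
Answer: $-79$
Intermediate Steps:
$a{\left(f \right)} = 2$ ($a{\left(f \right)} = 6 - 4 = 2$)
$a{\left(13 \right)} \left(-108\right) + 137 = 2 \left(-108\right) + 137 = -216 + 137 = -79$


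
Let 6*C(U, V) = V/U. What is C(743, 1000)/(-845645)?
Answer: -100/376988541 ≈ -2.6526e-7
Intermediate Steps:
C(U, V) = V/(6*U) (C(U, V) = (V/U)/6 = V/(6*U))
C(743, 1000)/(-845645) = ((⅙)*1000/743)/(-845645) = ((⅙)*1000*(1/743))*(-1/845645) = (500/2229)*(-1/845645) = -100/376988541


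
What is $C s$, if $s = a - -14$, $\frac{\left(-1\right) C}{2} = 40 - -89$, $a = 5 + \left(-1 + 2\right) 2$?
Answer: $-5418$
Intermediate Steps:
$a = 7$ ($a = 5 + 1 \cdot 2 = 5 + 2 = 7$)
$C = -258$ ($C = - 2 \left(40 - -89\right) = - 2 \left(40 + 89\right) = \left(-2\right) 129 = -258$)
$s = 21$ ($s = 7 - -14 = 7 + 14 = 21$)
$C s = \left(-258\right) 21 = -5418$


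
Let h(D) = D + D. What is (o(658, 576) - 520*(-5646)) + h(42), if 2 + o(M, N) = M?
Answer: 2936660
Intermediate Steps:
h(D) = 2*D
o(M, N) = -2 + M
(o(658, 576) - 520*(-5646)) + h(42) = ((-2 + 658) - 520*(-5646)) + 2*42 = (656 + 2935920) + 84 = 2936576 + 84 = 2936660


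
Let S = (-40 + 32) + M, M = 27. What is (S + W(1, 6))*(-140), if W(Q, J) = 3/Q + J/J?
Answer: -3220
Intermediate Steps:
S = 19 (S = (-40 + 32) + 27 = -8 + 27 = 19)
W(Q, J) = 1 + 3/Q (W(Q, J) = 3/Q + 1 = 1 + 3/Q)
(S + W(1, 6))*(-140) = (19 + (3 + 1)/1)*(-140) = (19 + 1*4)*(-140) = (19 + 4)*(-140) = 23*(-140) = -3220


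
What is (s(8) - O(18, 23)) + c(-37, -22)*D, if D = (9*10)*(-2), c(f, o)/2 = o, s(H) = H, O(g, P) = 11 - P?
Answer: 7940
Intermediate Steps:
c(f, o) = 2*o
D = -180 (D = 90*(-2) = -180)
(s(8) - O(18, 23)) + c(-37, -22)*D = (8 - (11 - 1*23)) + (2*(-22))*(-180) = (8 - (11 - 23)) - 44*(-180) = (8 - 1*(-12)) + 7920 = (8 + 12) + 7920 = 20 + 7920 = 7940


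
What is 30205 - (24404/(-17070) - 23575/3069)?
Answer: 263808621046/8731305 ≈ 30214.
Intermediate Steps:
30205 - (24404/(-17070) - 23575/3069) = 30205 - (24404*(-1/17070) - 23575*1/3069) = 30205 - (-12202/8535 - 23575/3069) = 30205 - 1*(-79553521/8731305) = 30205 + 79553521/8731305 = 263808621046/8731305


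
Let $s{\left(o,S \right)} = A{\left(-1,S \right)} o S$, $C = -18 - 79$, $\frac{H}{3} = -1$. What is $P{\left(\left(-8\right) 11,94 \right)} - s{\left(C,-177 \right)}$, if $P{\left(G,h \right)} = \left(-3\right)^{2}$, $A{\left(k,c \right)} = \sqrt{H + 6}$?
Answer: $9 - 17169 \sqrt{3} \approx -29729.0$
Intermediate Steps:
$H = -3$ ($H = 3 \left(-1\right) = -3$)
$A{\left(k,c \right)} = \sqrt{3}$ ($A{\left(k,c \right)} = \sqrt{-3 + 6} = \sqrt{3}$)
$C = -97$
$P{\left(G,h \right)} = 9$
$s{\left(o,S \right)} = S o \sqrt{3}$ ($s{\left(o,S \right)} = \sqrt{3} o S = o \sqrt{3} S = S o \sqrt{3}$)
$P{\left(\left(-8\right) 11,94 \right)} - s{\left(C,-177 \right)} = 9 - \left(-177\right) \left(-97\right) \sqrt{3} = 9 - 17169 \sqrt{3}$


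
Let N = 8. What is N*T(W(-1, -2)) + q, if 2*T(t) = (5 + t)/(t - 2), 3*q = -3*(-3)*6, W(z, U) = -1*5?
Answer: 18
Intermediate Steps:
W(z, U) = -5
q = 18 (q = (-3*(-3)*6)/3 = (9*6)/3 = (⅓)*54 = 18)
T(t) = (5 + t)/(2*(-2 + t)) (T(t) = ((5 + t)/(t - 2))/2 = ((5 + t)/(-2 + t))/2 = (5 + t)/(2*(-2 + t)))
N*T(W(-1, -2)) + q = 8*((5 - 5)/(2*(-2 - 5))) + 18 = 8*((½)*0/(-7)) + 18 = 8*((½)*(-⅐)*0) + 18 = 8*0 + 18 = 0 + 18 = 18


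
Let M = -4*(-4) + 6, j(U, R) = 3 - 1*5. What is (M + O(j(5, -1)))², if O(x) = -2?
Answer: 400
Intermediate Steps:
j(U, R) = -2 (j(U, R) = 3 - 5 = -2)
M = 22 (M = 16 + 6 = 22)
(M + O(j(5, -1)))² = (22 - 2)² = 20² = 400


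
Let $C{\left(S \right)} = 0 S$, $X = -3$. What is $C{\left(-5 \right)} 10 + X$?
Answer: $-3$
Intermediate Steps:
$C{\left(S \right)} = 0$
$C{\left(-5 \right)} 10 + X = 0 \cdot 10 - 3 = 0 - 3 = -3$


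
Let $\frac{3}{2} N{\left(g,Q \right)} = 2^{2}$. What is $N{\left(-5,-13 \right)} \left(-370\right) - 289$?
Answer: $- \frac{3827}{3} \approx -1275.7$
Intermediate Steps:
$N{\left(g,Q \right)} = \frac{8}{3}$ ($N{\left(g,Q \right)} = \frac{2 \cdot 2^{2}}{3} = \frac{2}{3} \cdot 4 = \frac{8}{3}$)
$N{\left(-5,-13 \right)} \left(-370\right) - 289 = \frac{8}{3} \left(-370\right) - 289 = - \frac{2960}{3} - 289 = - \frac{3827}{3}$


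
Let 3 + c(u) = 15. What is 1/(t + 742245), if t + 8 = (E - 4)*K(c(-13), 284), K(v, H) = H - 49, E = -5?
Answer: 1/740122 ≈ 1.3511e-6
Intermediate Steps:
c(u) = 12 (c(u) = -3 + 15 = 12)
K(v, H) = -49 + H
t = -2123 (t = -8 + (-5 - 4)*(-49 + 284) = -8 - 9*235 = -8 - 2115 = -2123)
1/(t + 742245) = 1/(-2123 + 742245) = 1/740122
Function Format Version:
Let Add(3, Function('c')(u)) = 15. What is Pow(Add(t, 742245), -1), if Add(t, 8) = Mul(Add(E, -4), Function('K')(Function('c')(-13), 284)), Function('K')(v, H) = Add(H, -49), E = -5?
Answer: Rational(1, 740122) ≈ 1.3511e-6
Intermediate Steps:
Function('c')(u) = 12 (Function('c')(u) = Add(-3, 15) = 12)
Function('K')(v, H) = Add(-49, H)
t = -2123 (t = Add(-8, Mul(Add(-5, -4), Add(-49, 284))) = Add(-8, Mul(-9, 235)) = Add(-8, -2115) = -2123)
Pow(Add(t, 742245), -1) = Pow(Add(-2123, 742245), -1) = Pow(740122, -1) = Rational(1, 740122)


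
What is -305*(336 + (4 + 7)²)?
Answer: -139385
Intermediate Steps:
-305*(336 + (4 + 7)²) = -305*(336 + 11²) = -305*(336 + 121) = -305*457 = -139385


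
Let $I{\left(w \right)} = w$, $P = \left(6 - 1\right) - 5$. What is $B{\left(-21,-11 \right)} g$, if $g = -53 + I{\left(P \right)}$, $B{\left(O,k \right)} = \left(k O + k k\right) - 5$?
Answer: $-18391$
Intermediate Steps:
$P = 0$ ($P = 5 - 5 = 0$)
$B{\left(O,k \right)} = -5 + k^{2} + O k$ ($B{\left(O,k \right)} = \left(O k + k^{2}\right) - 5 = \left(k^{2} + O k\right) - 5 = -5 + k^{2} + O k$)
$g = -53$ ($g = -53 + 0 = -53$)
$B{\left(-21,-11 \right)} g = \left(-5 + \left(-11\right)^{2} - -231\right) \left(-53\right) = \left(-5 + 121 + 231\right) \left(-53\right) = 347 \left(-53\right) = -18391$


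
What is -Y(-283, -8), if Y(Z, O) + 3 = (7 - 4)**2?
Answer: -6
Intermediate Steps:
Y(Z, O) = 6 (Y(Z, O) = -3 + (7 - 4)**2 = -3 + 3**2 = -3 + 9 = 6)
-Y(-283, -8) = -1*6 = -6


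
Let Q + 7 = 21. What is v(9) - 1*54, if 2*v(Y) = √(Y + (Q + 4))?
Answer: -54 + 3*√3/2 ≈ -51.402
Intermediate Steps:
Q = 14 (Q = -7 + 21 = 14)
v(Y) = √(18 + Y)/2 (v(Y) = √(Y + (14 + 4))/2 = √(Y + 18)/2 = √(18 + Y)/2)
v(9) - 1*54 = √(18 + 9)/2 - 1*54 = √27/2 - 54 = (3*√3)/2 - 54 = 3*√3/2 - 54 = -54 + 3*√3/2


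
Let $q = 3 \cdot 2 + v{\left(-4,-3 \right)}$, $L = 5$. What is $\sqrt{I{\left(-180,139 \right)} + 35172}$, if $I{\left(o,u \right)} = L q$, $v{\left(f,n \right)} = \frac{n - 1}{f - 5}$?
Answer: $\frac{\sqrt{316838}}{3} \approx 187.63$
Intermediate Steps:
$v{\left(f,n \right)} = \frac{-1 + n}{-5 + f}$
$q = \frac{58}{9}$ ($q = 3 \cdot 2 + \frac{-1 - 3}{-5 - 4} = 6 + \frac{1}{-9} \left(-4\right) = 6 - - \frac{4}{9} = 6 + \frac{4}{9} = \frac{58}{9} \approx 6.4444$)
$I{\left(o,u \right)} = \frac{290}{9}$ ($I{\left(o,u \right)} = 5 \cdot \frac{58}{9} = \frac{290}{9}$)
$\sqrt{I{\left(-180,139 \right)} + 35172} = \sqrt{\frac{290}{9} + 35172} = \sqrt{\frac{316838}{9}} = \frac{\sqrt{316838}}{3}$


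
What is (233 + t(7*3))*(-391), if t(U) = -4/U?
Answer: -1911599/21 ≈ -91029.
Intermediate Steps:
(233 + t(7*3))*(-391) = (233 - 4/(7*3))*(-391) = (233 - 4/21)*(-391) = (4889/21)*(-391) = -1911599/21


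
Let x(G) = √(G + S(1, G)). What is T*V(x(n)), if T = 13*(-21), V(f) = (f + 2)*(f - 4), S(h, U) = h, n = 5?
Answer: 546 + 546*√6 ≈ 1883.4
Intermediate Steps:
x(G) = √(1 + G) (x(G) = √(G + 1) = √(1 + G))
V(f) = (-4 + f)*(2 + f) (V(f) = (2 + f)*(-4 + f) = (-4 + f)*(2 + f))
T = -273
T*V(x(n)) = -273*(-8 + (√(1 + 5))² - 2*√(1 + 5)) = -273*(-8 + (√6)² - 2*√6) = -273*(-8 + 6 - 2*√6) = -273*(-2 - 2*√6) = 546 + 546*√6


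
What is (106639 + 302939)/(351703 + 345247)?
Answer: 204789/348475 ≈ 0.58767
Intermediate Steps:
(106639 + 302939)/(351703 + 345247) = 409578/696950 = 409578*(1/696950) = 204789/348475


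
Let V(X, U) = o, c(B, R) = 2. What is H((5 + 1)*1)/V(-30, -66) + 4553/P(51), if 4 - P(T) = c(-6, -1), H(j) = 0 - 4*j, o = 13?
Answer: 59141/26 ≈ 2274.7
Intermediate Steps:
V(X, U) = 13
H(j) = -4*j
P(T) = 2 (P(T) = 4 - 1*2 = 4 - 2 = 2)
H((5 + 1)*1)/V(-30, -66) + 4553/P(51) = -4*(5 + 1)/13 + 4553/2 = -24*(1/13) + 4553*(½) = -4*6*(1/13) + 4553/2 = -24*1/13 + 4553/2 = -24/13 + 4553/2 = 59141/26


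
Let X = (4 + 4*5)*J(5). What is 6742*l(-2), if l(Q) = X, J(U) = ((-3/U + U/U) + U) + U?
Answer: 8414016/5 ≈ 1.6828e+6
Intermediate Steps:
J(U) = 1 - 3/U + 2*U (J(U) = ((-3/U + 1) + U) + U = ((1 - 3/U) + U) + U = (1 + U - 3/U) + U = 1 - 3/U + 2*U)
X = 1248/5 (X = (4 + 4*5)*(1 - 3/5 + 2*5) = (4 + 20)*(1 - 3*⅕ + 10) = 24*(1 - ⅗ + 10) = 24*(52/5) = 1248/5 ≈ 249.60)
l(Q) = 1248/5
6742*l(-2) = 6742*(1248/5) = 8414016/5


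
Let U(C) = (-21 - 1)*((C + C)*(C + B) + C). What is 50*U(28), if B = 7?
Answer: -2186800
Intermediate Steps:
U(C) = -22*C - 44*C*(7 + C) (U(C) = (-21 - 1)*((C + C)*(C + 7) + C) = -22*((2*C)*(7 + C) + C) = -22*(2*C*(7 + C) + C) = -22*(C + 2*C*(7 + C)) = -22*C - 44*C*(7 + C))
50*U(28) = 50*(-22*28*(15 + 2*28)) = 50*(-22*28*(15 + 56)) = 50*(-22*28*71) = 50*(-43736) = -2186800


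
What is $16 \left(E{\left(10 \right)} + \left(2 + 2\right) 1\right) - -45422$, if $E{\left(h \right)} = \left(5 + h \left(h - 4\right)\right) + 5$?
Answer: $46606$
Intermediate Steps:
$E{\left(h \right)} = 10 + h \left(-4 + h\right)$ ($E{\left(h \right)} = \left(5 + h \left(-4 + h\right)\right) + 5 = 10 + h \left(-4 + h\right)$)
$16 \left(E{\left(10 \right)} + \left(2 + 2\right) 1\right) - -45422 = 16 \left(\left(10 + 10^{2} - 40\right) + \left(2 + 2\right) 1\right) - -45422 = 16 \left(\left(10 + 100 - 40\right) + 4 \cdot 1\right) + 45422 = 16 \left(70 + 4\right) + 45422 = 16 \cdot 74 + 45422 = 1184 + 45422 = 46606$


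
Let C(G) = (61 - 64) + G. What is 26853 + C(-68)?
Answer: 26782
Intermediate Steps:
C(G) = -3 + G
26853 + C(-68) = 26853 + (-3 - 68) = 26853 - 71 = 26782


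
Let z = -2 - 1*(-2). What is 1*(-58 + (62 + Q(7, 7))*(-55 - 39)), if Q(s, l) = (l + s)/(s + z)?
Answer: -6074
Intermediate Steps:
z = 0 (z = -2 + 2 = 0)
Q(s, l) = (l + s)/s (Q(s, l) = (l + s)/(s + 0) = (l + s)/s)
1*(-58 + (62 + Q(7, 7))*(-55 - 39)) = 1*(-58 + (62 + (7 + 7)/7)*(-55 - 39)) = 1*(-58 + (62 + (⅐)*14)*(-94)) = 1*(-58 + (62 + 2)*(-94)) = 1*(-58 + 64*(-94)) = 1*(-58 - 6016) = 1*(-6074) = -6074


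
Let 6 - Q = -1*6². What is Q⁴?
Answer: 3111696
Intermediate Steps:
Q = 42 (Q = 6 - (-1)*6² = 6 - (-1)*36 = 6 - 1*(-36) = 6 + 36 = 42)
Q⁴ = 42⁴ = 3111696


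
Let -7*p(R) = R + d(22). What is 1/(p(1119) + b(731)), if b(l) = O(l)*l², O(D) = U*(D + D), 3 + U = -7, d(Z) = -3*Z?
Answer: -7/54686505793 ≈ -1.2800e-10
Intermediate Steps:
U = -10 (U = -3 - 7 = -10)
O(D) = -20*D (O(D) = -10*(D + D) = -20*D)
b(l) = -20*l³ (b(l) = (-20*l)*l² = -20*l³)
p(R) = 66/7 - R/7 (p(R) = -(R - 3*22)/7 = -(R - 66)/7 = -(-66 + R)/7 = 66/7 - R/7)
1/(p(1119) + b(731)) = 1/((66/7 - ⅐*1119) - 20*731³) = 1/((66/7 - 1119/7) - 20*390617891) = 1/(-1053/7 - 7812357820) = 1/(-54686505793/7) = -7/54686505793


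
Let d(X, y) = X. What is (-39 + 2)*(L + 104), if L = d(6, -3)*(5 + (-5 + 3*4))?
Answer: -6512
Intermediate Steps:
L = 72 (L = 6*(5 + (-5 + 3*4)) = 6*(5 + (-5 + 12)) = 6*(5 + 7) = 6*12 = 72)
(-39 + 2)*(L + 104) = (-39 + 2)*(72 + 104) = -37*176 = -6512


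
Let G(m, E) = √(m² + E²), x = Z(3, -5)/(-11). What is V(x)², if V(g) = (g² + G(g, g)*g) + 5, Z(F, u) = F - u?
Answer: 455753/14641 - 85632*√2/14641 ≈ 22.857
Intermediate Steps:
x = -8/11 (x = (3 - 1*(-5))/(-11) = (3 + 5)*(-1/11) = 8*(-1/11) = -8/11 ≈ -0.72727)
G(m, E) = √(E² + m²)
V(g) = 5 + g² + g*√2*√(g²) (V(g) = (g² + √(g² + g²)*g) + 5 = (g² + √(2*g²)*g) + 5 = (g² + (√2*√(g²))*g) + 5 = (g² + g*√2*√(g²)) + 5 = 5 + g² + g*√2*√(g²))
V(x)² = (5 + (-8/11)² - 8*√2*√((-8/11)²)/11)² = (5 + 64/121 - 8*√2*√(64/121)/11)² = (5 + 64/121 - 8/11*√2*8/11)² = (5 + 64/121 - 64*√2/121)² = (669/121 - 64*√2/121)²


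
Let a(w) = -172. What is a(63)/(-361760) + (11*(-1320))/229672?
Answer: -8574427/136654840 ≈ -0.062745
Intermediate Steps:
a(63)/(-361760) + (11*(-1320))/229672 = -172/(-361760) + (11*(-1320))/229672 = -172*(-1/361760) - 14520*1/229672 = 43/90440 - 1815/28709 = -8574427/136654840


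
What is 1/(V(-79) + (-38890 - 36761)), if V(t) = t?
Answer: -1/75730 ≈ -1.3205e-5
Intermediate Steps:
1/(V(-79) + (-38890 - 36761)) = 1/(-79 + (-38890 - 36761)) = 1/(-79 - 75651) = 1/(-75730) = -1/75730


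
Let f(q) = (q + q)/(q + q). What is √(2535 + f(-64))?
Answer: 2*√634 ≈ 50.359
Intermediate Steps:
f(q) = 1 (f(q) = (2*q)/((2*q)) = (2*q)*(1/(2*q)) = 1)
√(2535 + f(-64)) = √(2535 + 1) = √2536 = 2*√634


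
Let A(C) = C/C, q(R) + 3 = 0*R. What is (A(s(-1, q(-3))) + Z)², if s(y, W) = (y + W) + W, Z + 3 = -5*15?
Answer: 5929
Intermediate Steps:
q(R) = -3 (q(R) = -3 + 0*R = -3 + 0 = -3)
Z = -78 (Z = -3 - 5*15 = -3 - 75 = -78)
s(y, W) = y + 2*W (s(y, W) = (W + y) + W = y + 2*W)
A(C) = 1
(A(s(-1, q(-3))) + Z)² = (1 - 78)² = (-77)² = 5929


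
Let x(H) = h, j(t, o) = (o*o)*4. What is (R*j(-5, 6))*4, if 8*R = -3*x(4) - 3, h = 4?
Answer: -1080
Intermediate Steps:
j(t, o) = 4*o**2 (j(t, o) = o**2*4 = 4*o**2)
x(H) = 4
R = -15/8 (R = (-3*4 - 3)/8 = (-12 - 3)/8 = (1/8)*(-15) = -15/8 ≈ -1.8750)
(R*j(-5, 6))*4 = -15*6**2/2*4 = -15*36/2*4 = -15/8*144*4 = -270*4 = -1080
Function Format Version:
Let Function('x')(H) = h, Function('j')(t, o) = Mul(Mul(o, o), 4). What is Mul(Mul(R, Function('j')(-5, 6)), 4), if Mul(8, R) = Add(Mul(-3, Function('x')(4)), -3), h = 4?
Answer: -1080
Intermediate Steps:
Function('j')(t, o) = Mul(4, Pow(o, 2)) (Function('j')(t, o) = Mul(Pow(o, 2), 4) = Mul(4, Pow(o, 2)))
Function('x')(H) = 4
R = Rational(-15, 8) (R = Mul(Rational(1, 8), Add(Mul(-3, 4), -3)) = Mul(Rational(1, 8), Add(-12, -3)) = Mul(Rational(1, 8), -15) = Rational(-15, 8) ≈ -1.8750)
Mul(Mul(R, Function('j')(-5, 6)), 4) = Mul(Mul(Rational(-15, 8), Mul(4, Pow(6, 2))), 4) = Mul(Mul(Rational(-15, 8), Mul(4, 36)), 4) = Mul(Mul(Rational(-15, 8), 144), 4) = Mul(-270, 4) = -1080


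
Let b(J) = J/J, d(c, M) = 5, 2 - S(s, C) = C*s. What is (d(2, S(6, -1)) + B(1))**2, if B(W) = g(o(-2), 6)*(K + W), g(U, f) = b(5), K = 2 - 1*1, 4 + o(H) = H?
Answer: 49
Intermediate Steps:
o(H) = -4 + H
S(s, C) = 2 - C*s
K = 1 (K = 2 - 1 = 1)
b(J) = 1
g(U, f) = 1
B(W) = 1 + W (B(W) = 1*(1 + W) = 1 + W)
(d(2, S(6, -1)) + B(1))**2 = (5 + (1 + 1))**2 = (5 + 2)**2 = 7**2 = 49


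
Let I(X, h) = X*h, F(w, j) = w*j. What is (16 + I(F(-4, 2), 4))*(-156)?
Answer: 2496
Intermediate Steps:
F(w, j) = j*w
(16 + I(F(-4, 2), 4))*(-156) = (16 + (2*(-4))*4)*(-156) = (16 - 8*4)*(-156) = (16 - 32)*(-156) = -16*(-156) = 2496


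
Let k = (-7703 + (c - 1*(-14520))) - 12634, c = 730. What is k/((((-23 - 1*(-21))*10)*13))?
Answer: 5087/260 ≈ 19.565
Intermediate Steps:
k = -5087 (k = (-7703 + (730 - 1*(-14520))) - 12634 = (-7703 + (730 + 14520)) - 12634 = (-7703 + 15250) - 12634 = 7547 - 12634 = -5087)
k/((((-23 - 1*(-21))*10)*13)) = -5087*1/(130*(-23 - 1*(-21))) = -5087*1/(130*(-23 + 21)) = -5087/(-2*10*13) = -5087/((-20*13)) = -5087/(-260) = -5087*(-1/260) = 5087/260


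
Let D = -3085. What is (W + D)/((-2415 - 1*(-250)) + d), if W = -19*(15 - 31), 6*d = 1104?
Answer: 2781/1981 ≈ 1.4038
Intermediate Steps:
d = 184 (d = (⅙)*1104 = 184)
W = 304 (W = -19*(-16) = 304)
(W + D)/((-2415 - 1*(-250)) + d) = (304 - 3085)/((-2415 - 1*(-250)) + 184) = -2781/((-2415 + 250) + 184) = -2781/(-2165 + 184) = -2781/(-1981) = -2781*(-1/1981) = 2781/1981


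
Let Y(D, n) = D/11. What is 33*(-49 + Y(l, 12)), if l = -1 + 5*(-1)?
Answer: -1635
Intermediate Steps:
l = -6 (l = -1 - 5 = -6)
Y(D, n) = D/11 (Y(D, n) = D*(1/11) = D/11)
33*(-49 + Y(l, 12)) = 33*(-49 + (1/11)*(-6)) = 33*(-49 - 6/11) = 33*(-545/11) = -1635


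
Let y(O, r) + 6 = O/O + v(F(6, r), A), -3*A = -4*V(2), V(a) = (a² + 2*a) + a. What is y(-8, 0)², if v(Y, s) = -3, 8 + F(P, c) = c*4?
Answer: 64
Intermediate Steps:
V(a) = a² + 3*a
F(P, c) = -8 + 4*c (F(P, c) = -8 + c*4 = -8 + 4*c)
A = 40/3 (A = -(-4)*2*(3 + 2)/3 = -(-4)*2*5/3 = -(-4)*10/3 = -⅓*(-40) = 40/3 ≈ 13.333)
y(O, r) = -8 (y(O, r) = -6 + (O/O - 3) = -6 + (1 - 3) = -6 - 2 = -8)
y(-8, 0)² = (-8)² = 64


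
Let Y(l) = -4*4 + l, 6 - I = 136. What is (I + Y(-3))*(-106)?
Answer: 15794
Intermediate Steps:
I = -130 (I = 6 - 1*136 = 6 - 136 = -130)
Y(l) = -16 + l
(I + Y(-3))*(-106) = (-130 + (-16 - 3))*(-106) = (-130 - 19)*(-106) = -149*(-106) = 15794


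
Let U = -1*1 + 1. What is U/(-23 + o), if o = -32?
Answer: 0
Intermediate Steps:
U = 0 (U = -1 + 1 = 0)
U/(-23 + o) = 0/(-23 - 32) = 0/(-55) = -1/55*0 = 0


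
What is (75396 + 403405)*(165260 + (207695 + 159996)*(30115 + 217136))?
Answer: 43528820049371501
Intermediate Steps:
(75396 + 403405)*(165260 + (207695 + 159996)*(30115 + 217136)) = 478801*(165260 + 367691*247251) = 478801*(165260 + 90911967441) = 478801*90912132701 = 43528820049371501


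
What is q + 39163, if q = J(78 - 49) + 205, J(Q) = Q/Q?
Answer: 39369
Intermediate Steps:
J(Q) = 1
q = 206 (q = 1 + 205 = 206)
q + 39163 = 206 + 39163 = 39369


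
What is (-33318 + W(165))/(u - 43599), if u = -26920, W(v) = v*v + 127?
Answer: 5966/70519 ≈ 0.084601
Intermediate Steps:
W(v) = 127 + v² (W(v) = v² + 127 = 127 + v²)
(-33318 + W(165))/(u - 43599) = (-33318 + (127 + 165²))/(-26920 - 43599) = (-33318 + (127 + 27225))/(-70519) = (-33318 + 27352)*(-1/70519) = -5966*(-1/70519) = 5966/70519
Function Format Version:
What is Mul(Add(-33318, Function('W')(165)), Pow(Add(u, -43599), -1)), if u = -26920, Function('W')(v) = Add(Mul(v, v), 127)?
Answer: Rational(5966, 70519) ≈ 0.084601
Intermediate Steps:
Function('W')(v) = Add(127, Pow(v, 2)) (Function('W')(v) = Add(Pow(v, 2), 127) = Add(127, Pow(v, 2)))
Mul(Add(-33318, Function('W')(165)), Pow(Add(u, -43599), -1)) = Mul(Add(-33318, Add(127, Pow(165, 2))), Pow(Add(-26920, -43599), -1)) = Mul(Add(-33318, Add(127, 27225)), Pow(-70519, -1)) = Mul(Add(-33318, 27352), Rational(-1, 70519)) = Mul(-5966, Rational(-1, 70519)) = Rational(5966, 70519)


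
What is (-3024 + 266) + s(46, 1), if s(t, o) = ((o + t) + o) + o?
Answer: -2709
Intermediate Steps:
s(t, o) = t + 3*o (s(t, o) = (t + 2*o) + o = t + 3*o)
(-3024 + 266) + s(46, 1) = (-3024 + 266) + (46 + 3*1) = -2758 + (46 + 3) = -2758 + 49 = -2709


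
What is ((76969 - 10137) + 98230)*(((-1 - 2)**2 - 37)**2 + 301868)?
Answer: 49956344424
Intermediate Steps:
((76969 - 10137) + 98230)*(((-1 - 2)**2 - 37)**2 + 301868) = (66832 + 98230)*(((-3)**2 - 37)**2 + 301868) = 165062*((9 - 37)**2 + 301868) = 165062*((-28)**2 + 301868) = 165062*(784 + 301868) = 165062*302652 = 49956344424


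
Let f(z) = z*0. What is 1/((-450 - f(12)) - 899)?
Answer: -1/1349 ≈ -0.00074129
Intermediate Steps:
f(z) = 0
1/((-450 - f(12)) - 899) = 1/((-450 - 1*0) - 899) = 1/((-450 + 0) - 899) = 1/(-450 - 899) = 1/(-1349) = -1/1349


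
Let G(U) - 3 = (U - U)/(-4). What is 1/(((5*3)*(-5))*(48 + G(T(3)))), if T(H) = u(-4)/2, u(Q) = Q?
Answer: -1/3825 ≈ -0.00026144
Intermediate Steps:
T(H) = -2 (T(H) = -4/2 = -4*1/2 = -2)
G(U) = 3 (G(U) = 3 + (U - U)/(-4) = 3 + 0*(-1/4) = 3 + 0 = 3)
1/(((5*3)*(-5))*(48 + G(T(3)))) = 1/(((5*3)*(-5))*(48 + 3)) = 1/((15*(-5))*51) = 1/(-75*51) = 1/(-3825) = -1/3825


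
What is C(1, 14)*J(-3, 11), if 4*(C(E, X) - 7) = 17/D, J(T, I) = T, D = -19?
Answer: -1545/76 ≈ -20.329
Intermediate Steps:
C(E, X) = 515/76 (C(E, X) = 7 + (17/(-19))/4 = 7 + (17*(-1/19))/4 = 7 + (¼)*(-17/19) = 7 - 17/76 = 515/76)
C(1, 14)*J(-3, 11) = (515/76)*(-3) = -1545/76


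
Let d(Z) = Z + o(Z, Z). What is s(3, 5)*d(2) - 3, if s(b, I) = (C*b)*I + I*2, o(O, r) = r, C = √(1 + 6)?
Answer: 37 + 60*√7 ≈ 195.75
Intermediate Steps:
C = √7 ≈ 2.6458
s(b, I) = 2*I + I*b*√7 (s(b, I) = (√7*b)*I + I*2 = (b*√7)*I + 2*I = I*b*√7 + 2*I = 2*I + I*b*√7)
d(Z) = 2*Z (d(Z) = Z + Z = 2*Z)
s(3, 5)*d(2) - 3 = (5*(2 + 3*√7))*(2*2) - 3 = (10 + 15*√7)*4 - 3 = (40 + 60*√7) - 3 = 37 + 60*√7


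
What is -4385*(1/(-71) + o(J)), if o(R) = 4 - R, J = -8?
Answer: -3731635/71 ≈ -52558.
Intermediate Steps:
-4385*(1/(-71) + o(J)) = -4385*(1/(-71) + (4 - 1*(-8))) = -4385*(-1/71 + (4 + 8)) = -4385*(-1/71 + 12) = -4385*851/71 = -3731635/71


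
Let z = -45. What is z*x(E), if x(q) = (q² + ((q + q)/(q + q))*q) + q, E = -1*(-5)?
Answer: -1575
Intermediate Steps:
E = 5
x(q) = q² + 2*q (x(q) = (q² + ((2*q)/((2*q)))*q) + q = (q² + ((2*q)*(1/(2*q)))*q) + q = (q² + 1*q) + q = (q² + q) + q = (q + q²) + q = q² + 2*q)
z*x(E) = -225*(2 + 5) = -225*7 = -45*35 = -1575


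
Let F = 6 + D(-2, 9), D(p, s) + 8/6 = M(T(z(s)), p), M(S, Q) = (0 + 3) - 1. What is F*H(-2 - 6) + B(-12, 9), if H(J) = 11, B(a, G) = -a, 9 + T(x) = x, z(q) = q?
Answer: 256/3 ≈ 85.333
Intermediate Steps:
T(x) = -9 + x
M(S, Q) = 2 (M(S, Q) = 3 - 1 = 2)
D(p, s) = ⅔ (D(p, s) = -4/3 + 2 = ⅔)
F = 20/3 (F = 6 + ⅔ = 20/3 ≈ 6.6667)
F*H(-2 - 6) + B(-12, 9) = (20/3)*11 - 1*(-12) = 220/3 + 12 = 256/3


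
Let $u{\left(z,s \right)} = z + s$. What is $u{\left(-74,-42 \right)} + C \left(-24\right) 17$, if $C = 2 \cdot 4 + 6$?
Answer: $-5828$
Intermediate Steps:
$C = 14$ ($C = 8 + 6 = 14$)
$u{\left(z,s \right)} = s + z$
$u{\left(-74,-42 \right)} + C \left(-24\right) 17 = \left(-42 - 74\right) + 14 \left(-24\right) 17 = -116 - 5712 = -5828$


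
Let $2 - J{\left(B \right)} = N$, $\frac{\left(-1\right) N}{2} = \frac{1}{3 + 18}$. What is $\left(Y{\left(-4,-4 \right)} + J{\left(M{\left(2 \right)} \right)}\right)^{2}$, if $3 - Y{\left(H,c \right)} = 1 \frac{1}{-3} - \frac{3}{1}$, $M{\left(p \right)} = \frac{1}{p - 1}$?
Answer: $\frac{3481}{49} \approx 71.041$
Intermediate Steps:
$M{\left(p \right)} = \frac{1}{-1 + p}$
$Y{\left(H,c \right)} = \frac{19}{3}$ ($Y{\left(H,c \right)} = 3 - \left(1 \frac{1}{-3} - \frac{3}{1}\right) = 3 - \left(1 \left(- \frac{1}{3}\right) - 3\right) = 3 - \left(- \frac{1}{3} - 3\right) = 3 - - \frac{10}{3} = 3 + \frac{10}{3} = \frac{19}{3}$)
$N = - \frac{2}{21}$ ($N = - \frac{2}{3 + 18} = - \frac{2}{21} \approx -0.095238$)
$J{\left(B \right)} = \frac{44}{21}$ ($J{\left(B \right)} = 2 - - \frac{2}{21} = 2 + \frac{2}{21} = \frac{44}{21}$)
$\left(Y{\left(-4,-4 \right)} + J{\left(M{\left(2 \right)} \right)}\right)^{2} = \left(\frac{19}{3} + \frac{44}{21}\right)^{2} = \left(\frac{59}{7}\right)^{2} = \frac{3481}{49}$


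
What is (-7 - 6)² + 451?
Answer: 620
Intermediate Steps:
(-7 - 6)² + 451 = (-13)² + 451 = 169 + 451 = 620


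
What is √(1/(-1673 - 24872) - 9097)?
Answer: I*√6410083042970/26545 ≈ 95.378*I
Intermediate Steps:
√(1/(-1673 - 24872) - 9097) = √(1/(-26545) - 9097) = √(-1/26545 - 9097) = √(-241479866/26545) = I*√6410083042970/26545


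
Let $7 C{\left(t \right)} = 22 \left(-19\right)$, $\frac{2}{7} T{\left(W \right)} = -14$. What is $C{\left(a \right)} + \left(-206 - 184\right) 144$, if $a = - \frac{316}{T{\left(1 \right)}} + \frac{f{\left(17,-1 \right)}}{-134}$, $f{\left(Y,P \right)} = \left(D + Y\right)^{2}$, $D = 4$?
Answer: $- \frac{393538}{7} \approx -56220.0$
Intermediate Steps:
$f{\left(Y,P \right)} = \left(4 + Y\right)^{2}$
$T{\left(W \right)} = -49$ ($T{\left(W \right)} = \frac{7}{2} \left(-14\right) = -49$)
$a = \frac{20735}{6566}$ ($a = - \frac{316}{-49} + \frac{\left(4 + 17\right)^{2}}{-134} = \left(-316\right) \left(- \frac{1}{49}\right) + 21^{2} \left(- \frac{1}{134}\right) = \frac{316}{49} + 441 \left(- \frac{1}{134}\right) = \frac{316}{49} - \frac{441}{134} = \frac{20735}{6566} \approx 3.1579$)
$C{\left(t \right)} = - \frac{418}{7}$ ($C{\left(t \right)} = \frac{22 \left(-19\right)}{7} = \frac{1}{7} \left(-418\right) = - \frac{418}{7}$)
$C{\left(a \right)} + \left(-206 - 184\right) 144 = - \frac{418}{7} + \left(-206 - 184\right) 144 = - \frac{418}{7} - 56160 = - \frac{393538}{7}$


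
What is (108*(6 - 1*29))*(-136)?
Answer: 337824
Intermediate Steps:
(108*(6 - 1*29))*(-136) = (108*(6 - 29))*(-136) = (108*(-23))*(-136) = -2484*(-136) = 337824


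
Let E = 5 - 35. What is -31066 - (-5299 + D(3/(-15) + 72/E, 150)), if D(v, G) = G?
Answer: -25917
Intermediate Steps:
E = -30
-31066 - (-5299 + D(3/(-15) + 72/E, 150)) = -31066 - (-5299 + 150) = -31066 - 1*(-5149) = -31066 + 5149 = -25917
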